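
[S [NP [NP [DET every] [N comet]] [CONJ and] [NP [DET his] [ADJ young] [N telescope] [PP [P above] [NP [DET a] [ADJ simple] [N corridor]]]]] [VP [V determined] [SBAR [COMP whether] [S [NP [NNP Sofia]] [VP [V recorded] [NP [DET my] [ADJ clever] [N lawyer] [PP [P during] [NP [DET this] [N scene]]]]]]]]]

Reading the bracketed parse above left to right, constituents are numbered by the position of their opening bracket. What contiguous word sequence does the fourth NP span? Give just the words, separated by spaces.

a simple corridor

Opening `[NP` markers occur at word positions 1, 1, 4, 8, 13, 15, 19; the fourth of these opens the constituent [NP a simple corridor].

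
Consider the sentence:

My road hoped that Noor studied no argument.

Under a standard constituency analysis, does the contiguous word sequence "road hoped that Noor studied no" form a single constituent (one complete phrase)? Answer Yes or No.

No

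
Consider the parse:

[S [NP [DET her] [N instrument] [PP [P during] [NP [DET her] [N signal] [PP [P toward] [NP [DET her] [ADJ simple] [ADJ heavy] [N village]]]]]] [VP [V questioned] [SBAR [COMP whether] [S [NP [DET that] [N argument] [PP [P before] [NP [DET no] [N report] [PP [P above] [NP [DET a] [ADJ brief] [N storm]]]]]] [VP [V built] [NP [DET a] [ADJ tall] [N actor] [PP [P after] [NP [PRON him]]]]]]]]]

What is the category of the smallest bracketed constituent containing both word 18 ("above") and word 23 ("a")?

Word 18 lies under S → VP → SBAR → S → NP → PP → NP → PP → P; word 23 lies under S → VP → SBAR → S → VP → NP → DET. The lowest shared node is the S.

S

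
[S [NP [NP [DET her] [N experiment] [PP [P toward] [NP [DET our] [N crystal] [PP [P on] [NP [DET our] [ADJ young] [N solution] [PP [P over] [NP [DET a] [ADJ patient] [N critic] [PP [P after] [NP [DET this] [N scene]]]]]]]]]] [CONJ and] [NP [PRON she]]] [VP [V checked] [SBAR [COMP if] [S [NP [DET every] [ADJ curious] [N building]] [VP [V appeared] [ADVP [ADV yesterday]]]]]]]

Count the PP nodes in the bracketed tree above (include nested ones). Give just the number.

4

The PP constituents are: [PP toward our crystal on our young solution over a patient critic after this scene]; [PP on our young solution over a patient critic after this scene]; [PP over a patient critic after this scene]; [PP after this scene]. Total: 4.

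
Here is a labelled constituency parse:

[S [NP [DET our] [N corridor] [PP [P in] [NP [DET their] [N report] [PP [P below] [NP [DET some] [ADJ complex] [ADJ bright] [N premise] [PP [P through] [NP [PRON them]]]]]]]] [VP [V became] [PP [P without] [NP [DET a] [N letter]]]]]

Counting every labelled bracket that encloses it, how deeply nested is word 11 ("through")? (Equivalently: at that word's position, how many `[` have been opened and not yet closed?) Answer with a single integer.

8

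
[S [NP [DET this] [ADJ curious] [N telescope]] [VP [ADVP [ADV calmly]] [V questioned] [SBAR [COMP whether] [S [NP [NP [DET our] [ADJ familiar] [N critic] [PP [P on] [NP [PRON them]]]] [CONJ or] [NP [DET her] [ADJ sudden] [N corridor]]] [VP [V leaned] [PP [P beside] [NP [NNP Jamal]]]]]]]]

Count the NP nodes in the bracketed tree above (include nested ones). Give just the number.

6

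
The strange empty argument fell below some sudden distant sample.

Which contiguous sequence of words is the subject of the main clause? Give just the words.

the strange empty argument

In the main clause the verb is "fell"; the NP preceding it, "the strange empty argument", is the subject.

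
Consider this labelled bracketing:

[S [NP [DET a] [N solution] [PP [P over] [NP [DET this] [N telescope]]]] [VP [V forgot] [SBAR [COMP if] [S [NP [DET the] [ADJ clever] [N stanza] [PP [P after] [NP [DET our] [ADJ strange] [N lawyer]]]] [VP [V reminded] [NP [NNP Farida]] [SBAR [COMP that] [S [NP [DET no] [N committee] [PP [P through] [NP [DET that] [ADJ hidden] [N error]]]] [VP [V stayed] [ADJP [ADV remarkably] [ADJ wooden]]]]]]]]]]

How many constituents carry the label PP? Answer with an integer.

3

Scanning left to right, an opening `[PP` appears at word positions 3, 11, 20 — 3 in total.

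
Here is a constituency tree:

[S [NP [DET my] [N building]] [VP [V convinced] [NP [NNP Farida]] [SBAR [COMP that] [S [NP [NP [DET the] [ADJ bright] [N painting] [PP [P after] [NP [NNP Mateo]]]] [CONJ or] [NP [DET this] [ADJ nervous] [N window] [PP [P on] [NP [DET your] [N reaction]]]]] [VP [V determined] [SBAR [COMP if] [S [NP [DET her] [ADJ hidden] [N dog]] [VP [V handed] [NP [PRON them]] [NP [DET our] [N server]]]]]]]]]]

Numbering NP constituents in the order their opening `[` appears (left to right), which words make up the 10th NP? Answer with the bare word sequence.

In left-to-right order the NP constituents are "my building"; "Farida"; "the bright painting after Mateo or this nervous window on your reaction"; "the bright painting after Mateo"; "Mateo"; "this nervous window on your reaction"; "your reaction"; "her hidden dog"; "them"; "our server". Number 10 is "our server".

our server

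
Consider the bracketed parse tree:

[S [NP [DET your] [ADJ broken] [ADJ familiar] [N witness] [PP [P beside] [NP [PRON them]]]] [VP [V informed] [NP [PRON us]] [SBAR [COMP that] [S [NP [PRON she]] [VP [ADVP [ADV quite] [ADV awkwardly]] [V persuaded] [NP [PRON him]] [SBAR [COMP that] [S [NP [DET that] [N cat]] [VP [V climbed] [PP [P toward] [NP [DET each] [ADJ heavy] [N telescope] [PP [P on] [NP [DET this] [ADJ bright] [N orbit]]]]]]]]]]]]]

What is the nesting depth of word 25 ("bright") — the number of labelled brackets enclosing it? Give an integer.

Counting open brackets not yet closed at "bright": [S [VP [SBAR [S [VP [SBAR [S [VP [PP [NP [PP [NP [ADJ = 13.

13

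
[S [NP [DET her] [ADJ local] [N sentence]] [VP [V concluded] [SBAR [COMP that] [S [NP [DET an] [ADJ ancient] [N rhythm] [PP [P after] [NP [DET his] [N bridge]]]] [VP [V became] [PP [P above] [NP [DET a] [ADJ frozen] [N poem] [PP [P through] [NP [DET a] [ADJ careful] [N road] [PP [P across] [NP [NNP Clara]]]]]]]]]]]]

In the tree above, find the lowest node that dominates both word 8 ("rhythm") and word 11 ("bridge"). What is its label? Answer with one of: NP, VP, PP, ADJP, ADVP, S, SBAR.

Both words fall inside [NP an ancient rhythm after his bridge] (words 6–11), and no smaller constituent contains them both. Label: NP.

NP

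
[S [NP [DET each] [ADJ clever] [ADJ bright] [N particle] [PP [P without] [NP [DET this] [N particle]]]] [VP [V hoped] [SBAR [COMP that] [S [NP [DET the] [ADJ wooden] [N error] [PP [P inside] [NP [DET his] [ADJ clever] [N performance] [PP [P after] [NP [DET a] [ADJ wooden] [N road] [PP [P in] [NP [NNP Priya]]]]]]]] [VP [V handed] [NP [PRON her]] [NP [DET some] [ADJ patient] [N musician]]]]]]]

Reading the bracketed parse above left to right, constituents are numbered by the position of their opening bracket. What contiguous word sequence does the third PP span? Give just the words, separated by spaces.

after a wooden road in Priya

Opening `[PP` markers occur at word positions 5, 13, 17, 21; the third of these opens the constituent [PP after a wooden road in Priya].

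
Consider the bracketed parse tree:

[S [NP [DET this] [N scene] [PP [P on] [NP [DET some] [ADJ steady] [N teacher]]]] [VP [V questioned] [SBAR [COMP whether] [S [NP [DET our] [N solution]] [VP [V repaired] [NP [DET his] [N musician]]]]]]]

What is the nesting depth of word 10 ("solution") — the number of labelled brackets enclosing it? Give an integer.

Counting open brackets not yet closed at "solution": [S [VP [SBAR [S [NP [N = 6.

6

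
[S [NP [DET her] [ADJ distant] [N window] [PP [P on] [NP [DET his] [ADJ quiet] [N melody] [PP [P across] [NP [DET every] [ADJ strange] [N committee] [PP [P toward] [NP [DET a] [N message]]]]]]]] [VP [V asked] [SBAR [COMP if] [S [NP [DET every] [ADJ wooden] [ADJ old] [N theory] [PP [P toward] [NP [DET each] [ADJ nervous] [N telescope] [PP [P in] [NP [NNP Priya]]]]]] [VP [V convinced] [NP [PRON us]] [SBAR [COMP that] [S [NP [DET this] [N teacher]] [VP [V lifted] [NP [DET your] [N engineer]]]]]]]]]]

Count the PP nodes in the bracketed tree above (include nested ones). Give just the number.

5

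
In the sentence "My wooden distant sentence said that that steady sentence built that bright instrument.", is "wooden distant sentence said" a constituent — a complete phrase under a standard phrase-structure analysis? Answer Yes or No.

No

The sequence begins inside the noun phrase "my wooden distant sentence" and ends inside the verb phrase "said that that steady sentence built that bright instrument"; it crosses a phrase boundary, so no single node in the tree spans exactly those words.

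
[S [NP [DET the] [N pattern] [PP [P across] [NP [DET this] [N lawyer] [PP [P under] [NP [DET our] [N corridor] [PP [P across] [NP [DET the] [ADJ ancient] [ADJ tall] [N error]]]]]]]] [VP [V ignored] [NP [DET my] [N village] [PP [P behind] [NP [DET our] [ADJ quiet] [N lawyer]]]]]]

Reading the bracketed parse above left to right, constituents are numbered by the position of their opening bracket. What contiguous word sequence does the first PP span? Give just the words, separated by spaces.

Opening `[PP` markers occur at word positions 3, 6, 9, 17; the first of these opens the constituent [PP across this lawyer under our corridor across the ancient tall error].

across this lawyer under our corridor across the ancient tall error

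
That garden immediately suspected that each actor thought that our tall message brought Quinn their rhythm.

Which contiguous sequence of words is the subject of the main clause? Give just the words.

The subject of the main clause is the NP immediately before the verb "suspected": "that garden".

that garden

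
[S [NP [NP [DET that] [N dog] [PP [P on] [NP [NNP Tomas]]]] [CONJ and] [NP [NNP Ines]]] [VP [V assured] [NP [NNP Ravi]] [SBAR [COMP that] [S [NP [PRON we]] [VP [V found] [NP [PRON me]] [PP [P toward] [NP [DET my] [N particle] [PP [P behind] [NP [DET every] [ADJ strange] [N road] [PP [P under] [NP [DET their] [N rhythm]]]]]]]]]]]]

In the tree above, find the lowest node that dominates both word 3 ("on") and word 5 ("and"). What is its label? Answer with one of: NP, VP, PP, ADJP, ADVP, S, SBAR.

The smallest bracket enclosing both words is [NP that dog on Tomas and Ines], so the label is NP.

NP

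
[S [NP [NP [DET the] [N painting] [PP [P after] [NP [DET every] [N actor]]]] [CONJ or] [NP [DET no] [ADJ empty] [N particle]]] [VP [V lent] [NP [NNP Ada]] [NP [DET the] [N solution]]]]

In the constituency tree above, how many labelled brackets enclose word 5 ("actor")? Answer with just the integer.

6

Counting open brackets not yet closed at "actor": [S [NP [NP [PP [NP [N = 6.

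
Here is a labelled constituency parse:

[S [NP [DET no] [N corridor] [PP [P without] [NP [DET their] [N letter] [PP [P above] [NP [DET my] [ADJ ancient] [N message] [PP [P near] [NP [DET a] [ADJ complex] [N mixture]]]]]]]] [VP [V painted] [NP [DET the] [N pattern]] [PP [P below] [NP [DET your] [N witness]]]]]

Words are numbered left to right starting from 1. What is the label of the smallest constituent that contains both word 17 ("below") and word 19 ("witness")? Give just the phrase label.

PP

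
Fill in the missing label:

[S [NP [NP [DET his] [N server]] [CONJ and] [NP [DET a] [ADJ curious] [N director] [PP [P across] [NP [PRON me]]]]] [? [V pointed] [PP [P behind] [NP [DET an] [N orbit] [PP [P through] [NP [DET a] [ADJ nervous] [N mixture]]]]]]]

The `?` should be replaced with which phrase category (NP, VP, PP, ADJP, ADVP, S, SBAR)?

Looking at what the `?` directly dominates — V 'pointed', PP — this is a verb phrase (VP).

VP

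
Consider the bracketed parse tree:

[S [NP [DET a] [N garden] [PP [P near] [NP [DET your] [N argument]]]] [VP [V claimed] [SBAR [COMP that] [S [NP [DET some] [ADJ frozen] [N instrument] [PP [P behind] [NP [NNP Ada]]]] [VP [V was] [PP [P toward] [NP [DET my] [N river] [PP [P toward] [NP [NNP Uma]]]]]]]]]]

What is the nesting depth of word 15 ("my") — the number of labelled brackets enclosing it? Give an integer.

The word sits inside DET, which is inside NP, inside PP, inside VP, inside S, inside SBAR, inside VP, inside S — 8 brackets in all.

8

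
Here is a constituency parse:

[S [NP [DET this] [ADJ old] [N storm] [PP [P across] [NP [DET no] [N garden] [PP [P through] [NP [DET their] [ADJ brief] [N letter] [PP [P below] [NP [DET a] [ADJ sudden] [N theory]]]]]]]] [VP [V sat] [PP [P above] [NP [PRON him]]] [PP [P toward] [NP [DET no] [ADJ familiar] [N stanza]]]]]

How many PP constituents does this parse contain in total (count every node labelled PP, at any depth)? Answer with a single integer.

The PP constituents are: [PP across no garden through their brief letter below a sudden theory]; [PP through their brief letter below a sudden theory]; [PP below a sudden theory]; [PP above him]; [PP toward no familiar stanza]. Total: 5.

5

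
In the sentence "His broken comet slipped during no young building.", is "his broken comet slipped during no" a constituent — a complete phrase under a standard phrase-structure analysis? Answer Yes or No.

No

The smallest constituent containing the whole sequence is the clause [S his broken comet slipped during no young building], but the sequence is only part of it — it straddles the boundary between noun phrase "his broken comet" and verb phrase "slipped during no young building".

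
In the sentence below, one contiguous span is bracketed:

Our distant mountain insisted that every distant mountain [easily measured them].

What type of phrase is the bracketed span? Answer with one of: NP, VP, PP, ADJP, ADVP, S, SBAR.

The bracketed span "easily measured them" is headed by "measured", making it a verb phrase (VP).

VP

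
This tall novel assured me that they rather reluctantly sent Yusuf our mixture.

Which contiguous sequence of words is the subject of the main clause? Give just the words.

this tall novel

"this tall novel" is the NP that combines with the VP headed by "assured" to form the main clause — the subject.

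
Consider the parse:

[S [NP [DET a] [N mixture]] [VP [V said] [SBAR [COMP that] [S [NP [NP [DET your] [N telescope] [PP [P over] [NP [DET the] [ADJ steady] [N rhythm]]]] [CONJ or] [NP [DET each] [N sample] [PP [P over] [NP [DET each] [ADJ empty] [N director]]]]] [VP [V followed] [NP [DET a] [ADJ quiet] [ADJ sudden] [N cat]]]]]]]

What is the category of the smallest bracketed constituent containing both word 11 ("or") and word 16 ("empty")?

NP

Word 11 lies under S → VP → SBAR → S → NP → CONJ; word 16 lies under S → VP → SBAR → S → NP → NP → PP → NP → ADJ. The lowest shared node is the NP.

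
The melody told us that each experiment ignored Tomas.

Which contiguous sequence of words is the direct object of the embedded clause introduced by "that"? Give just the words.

Within the embedded clause introduced by "that", the direct object of "ignored" is "Tomas".

Tomas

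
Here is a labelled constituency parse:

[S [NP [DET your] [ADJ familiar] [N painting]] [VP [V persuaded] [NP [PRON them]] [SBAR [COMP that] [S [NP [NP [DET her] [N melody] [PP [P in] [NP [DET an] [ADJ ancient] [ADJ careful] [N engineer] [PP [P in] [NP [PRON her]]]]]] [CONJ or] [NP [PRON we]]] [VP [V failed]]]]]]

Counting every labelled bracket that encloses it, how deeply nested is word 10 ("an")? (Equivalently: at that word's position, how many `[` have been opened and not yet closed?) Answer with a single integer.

9

Path from the root down to the word: S → VP → SBAR → S → NP → NP → PP → NP → DET. That is 9 enclosing brackets.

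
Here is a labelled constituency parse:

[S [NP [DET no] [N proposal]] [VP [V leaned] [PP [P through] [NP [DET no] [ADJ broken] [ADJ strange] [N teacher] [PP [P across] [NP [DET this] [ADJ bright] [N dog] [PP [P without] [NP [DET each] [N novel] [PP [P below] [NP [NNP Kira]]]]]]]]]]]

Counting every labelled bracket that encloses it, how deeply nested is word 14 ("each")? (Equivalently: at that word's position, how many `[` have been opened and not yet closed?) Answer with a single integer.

Path from the root down to the word: S → VP → PP → NP → PP → NP → PP → NP → DET. That is 9 enclosing brackets.

9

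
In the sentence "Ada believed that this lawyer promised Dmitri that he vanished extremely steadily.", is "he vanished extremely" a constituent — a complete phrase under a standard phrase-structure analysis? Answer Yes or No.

The smallest constituent containing the whole sequence is the clause [S he vanished extremely steadily], but the sequence is only part of it — it straddles the boundary between noun phrase "he" and verb phrase "vanished extremely steadily".

No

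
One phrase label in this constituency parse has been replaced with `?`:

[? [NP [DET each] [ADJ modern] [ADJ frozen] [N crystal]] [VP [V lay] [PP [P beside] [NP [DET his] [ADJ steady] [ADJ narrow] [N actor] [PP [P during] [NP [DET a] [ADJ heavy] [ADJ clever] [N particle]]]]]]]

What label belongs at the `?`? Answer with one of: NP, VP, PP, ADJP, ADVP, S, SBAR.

Looking at what the `?` directly dominates — NP, VP — this is a clause (S).

S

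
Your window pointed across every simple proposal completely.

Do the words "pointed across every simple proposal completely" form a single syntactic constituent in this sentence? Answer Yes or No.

Yes

These words form the whole verb phrase headed by "pointed", so yes — one constituent.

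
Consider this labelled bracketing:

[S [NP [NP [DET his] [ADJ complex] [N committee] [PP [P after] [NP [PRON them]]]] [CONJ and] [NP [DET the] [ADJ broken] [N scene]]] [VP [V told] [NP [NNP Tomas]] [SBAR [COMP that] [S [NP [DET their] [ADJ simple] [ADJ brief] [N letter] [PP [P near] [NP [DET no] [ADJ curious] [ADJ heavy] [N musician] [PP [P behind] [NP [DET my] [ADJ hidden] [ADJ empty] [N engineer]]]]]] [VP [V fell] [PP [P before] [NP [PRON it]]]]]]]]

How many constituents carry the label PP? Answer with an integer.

Listing each PP by its span: [PP after them]; [PP near no curious heavy musician behind my hidden empty engineer]; [PP behind my hidden empty engineer]; [PP before it] — that makes 4.

4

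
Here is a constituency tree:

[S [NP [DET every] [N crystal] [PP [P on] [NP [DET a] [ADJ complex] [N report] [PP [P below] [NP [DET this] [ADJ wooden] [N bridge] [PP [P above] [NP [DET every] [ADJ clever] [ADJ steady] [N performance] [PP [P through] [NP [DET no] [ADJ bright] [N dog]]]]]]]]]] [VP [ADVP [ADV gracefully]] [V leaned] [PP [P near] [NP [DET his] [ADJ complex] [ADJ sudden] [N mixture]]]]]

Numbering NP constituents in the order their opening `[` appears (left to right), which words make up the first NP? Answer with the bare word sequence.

every crystal on a complex report below this wooden bridge above every clever steady performance through no bright dog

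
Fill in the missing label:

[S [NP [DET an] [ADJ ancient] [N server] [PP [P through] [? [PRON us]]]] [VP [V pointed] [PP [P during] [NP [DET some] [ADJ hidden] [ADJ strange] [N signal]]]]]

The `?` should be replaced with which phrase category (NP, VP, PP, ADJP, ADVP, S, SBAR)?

NP

The `?` node immediately contains: PRON 'us'. That is the internal structure of a noun phrase, so the label is NP.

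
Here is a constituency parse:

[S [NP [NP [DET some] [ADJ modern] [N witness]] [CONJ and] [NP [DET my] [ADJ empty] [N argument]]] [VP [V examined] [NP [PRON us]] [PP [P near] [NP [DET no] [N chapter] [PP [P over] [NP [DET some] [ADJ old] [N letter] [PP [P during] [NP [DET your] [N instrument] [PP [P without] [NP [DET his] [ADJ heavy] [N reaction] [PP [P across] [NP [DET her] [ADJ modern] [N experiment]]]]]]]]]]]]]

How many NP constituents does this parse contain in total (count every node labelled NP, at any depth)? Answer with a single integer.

9

The NP constituents are: [NP some modern witness and my empty argument]; [NP some modern witness]; [NP my empty argument]; [NP us]; [NP no chapter over some old letter during your instrument without his heavy reaction across her modern experiment]; [NP some old letter during your instrument without his heavy reaction across her modern experiment] …. Total: 9.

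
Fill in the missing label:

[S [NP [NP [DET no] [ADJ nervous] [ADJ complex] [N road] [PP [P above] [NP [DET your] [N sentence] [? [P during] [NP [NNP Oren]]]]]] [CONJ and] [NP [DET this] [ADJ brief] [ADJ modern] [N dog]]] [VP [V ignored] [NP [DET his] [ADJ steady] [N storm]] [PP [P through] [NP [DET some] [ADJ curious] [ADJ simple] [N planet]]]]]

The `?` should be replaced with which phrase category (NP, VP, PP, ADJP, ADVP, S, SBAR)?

The `?` node immediately contains: P 'during', NP. That is the internal structure of a prepositional phrase, so the label is PP.

PP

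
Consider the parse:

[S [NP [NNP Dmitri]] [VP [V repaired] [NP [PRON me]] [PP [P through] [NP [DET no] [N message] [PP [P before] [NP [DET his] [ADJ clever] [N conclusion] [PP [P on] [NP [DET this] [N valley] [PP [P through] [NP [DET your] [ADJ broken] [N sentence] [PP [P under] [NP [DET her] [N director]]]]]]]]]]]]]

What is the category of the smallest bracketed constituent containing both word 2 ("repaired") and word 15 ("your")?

VP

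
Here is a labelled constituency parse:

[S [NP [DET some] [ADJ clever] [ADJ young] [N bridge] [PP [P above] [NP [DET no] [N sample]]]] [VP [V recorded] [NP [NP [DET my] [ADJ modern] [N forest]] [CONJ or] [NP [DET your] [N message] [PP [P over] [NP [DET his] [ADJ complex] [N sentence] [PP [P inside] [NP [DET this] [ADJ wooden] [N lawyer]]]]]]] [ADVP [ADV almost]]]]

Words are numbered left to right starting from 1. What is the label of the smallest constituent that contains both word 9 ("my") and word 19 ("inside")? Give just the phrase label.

NP

Both words fall inside [NP my modern forest or your message over his complex sentence inside this wooden lawyer] (words 9–22), and no smaller constituent contains them both. Label: NP.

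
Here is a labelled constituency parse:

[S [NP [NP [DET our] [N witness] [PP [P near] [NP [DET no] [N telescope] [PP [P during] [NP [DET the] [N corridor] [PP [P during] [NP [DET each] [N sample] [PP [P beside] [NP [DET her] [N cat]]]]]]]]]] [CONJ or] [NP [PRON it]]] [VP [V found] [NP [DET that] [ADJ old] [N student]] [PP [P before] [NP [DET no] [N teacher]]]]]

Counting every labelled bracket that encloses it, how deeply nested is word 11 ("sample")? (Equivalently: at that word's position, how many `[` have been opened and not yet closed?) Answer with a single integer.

The word sits inside N, which is inside NP, inside PP, inside NP, inside PP, inside NP, inside PP, inside NP, inside NP, inside S — 10 brackets in all.

10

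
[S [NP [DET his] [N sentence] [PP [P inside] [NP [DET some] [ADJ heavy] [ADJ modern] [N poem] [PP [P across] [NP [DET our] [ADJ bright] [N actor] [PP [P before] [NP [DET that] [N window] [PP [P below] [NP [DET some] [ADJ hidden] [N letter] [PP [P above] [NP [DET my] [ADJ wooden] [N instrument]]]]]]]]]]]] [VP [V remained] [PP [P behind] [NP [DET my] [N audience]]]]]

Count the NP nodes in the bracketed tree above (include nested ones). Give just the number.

Listing each NP by its span: [NP his sentence inside some heavy modern poem across our bright actor before that window below some hidden letter above my wooden instrument]; [NP some heavy modern poem across our bright actor before that window below some hidden letter above my wooden instrument]; [NP our bright actor before that window below some hidden letter above my wooden instrument]; [NP that window below some hidden letter above my wooden instrument]; [NP some hidden letter above my wooden instrument]; [NP my wooden instrument] … — that makes 7.

7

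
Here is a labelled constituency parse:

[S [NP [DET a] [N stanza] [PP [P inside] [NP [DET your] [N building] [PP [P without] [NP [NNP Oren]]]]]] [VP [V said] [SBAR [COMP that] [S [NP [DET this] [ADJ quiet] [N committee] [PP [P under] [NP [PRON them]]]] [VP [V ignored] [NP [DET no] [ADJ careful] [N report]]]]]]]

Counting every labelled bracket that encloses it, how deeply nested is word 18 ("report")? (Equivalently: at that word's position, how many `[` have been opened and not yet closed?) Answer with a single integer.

Counting open brackets not yet closed at "report": [S [VP [SBAR [S [VP [NP [N = 7.

7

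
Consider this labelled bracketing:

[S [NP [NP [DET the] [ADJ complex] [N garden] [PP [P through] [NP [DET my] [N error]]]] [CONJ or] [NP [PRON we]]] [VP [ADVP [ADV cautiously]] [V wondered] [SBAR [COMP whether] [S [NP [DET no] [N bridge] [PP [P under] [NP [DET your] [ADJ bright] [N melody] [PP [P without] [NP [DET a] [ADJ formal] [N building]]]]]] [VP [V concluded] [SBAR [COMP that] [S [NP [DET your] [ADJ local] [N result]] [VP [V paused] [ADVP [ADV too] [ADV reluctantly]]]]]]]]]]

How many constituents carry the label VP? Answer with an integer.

Listing each VP by its span: [VP cautiously wondered whether no bridge under your bright melody without a formal building concluded that your local result paused too reluctantly]; [VP concluded that your local result paused too reluctantly]; [VP paused too reluctantly] — that makes 3.

3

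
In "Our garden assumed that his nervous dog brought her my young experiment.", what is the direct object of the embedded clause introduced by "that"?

"brought" heads the VP of the embedded clause introduced by "that", and "my young experiment" is its direct object.

my young experiment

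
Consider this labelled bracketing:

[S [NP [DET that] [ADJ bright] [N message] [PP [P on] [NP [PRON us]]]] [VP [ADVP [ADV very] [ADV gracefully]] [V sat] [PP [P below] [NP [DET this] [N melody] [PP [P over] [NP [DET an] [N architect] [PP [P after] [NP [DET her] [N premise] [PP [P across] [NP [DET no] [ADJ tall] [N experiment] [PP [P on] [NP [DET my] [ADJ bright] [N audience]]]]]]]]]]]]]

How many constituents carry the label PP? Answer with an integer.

6

The PP constituents are: [PP on us]; [PP below this melody over an architect after her premise across no tall experiment on my bright audience]; [PP over an architect after her premise across no tall experiment on my bright audience]; [PP after her premise across no tall experiment on my bright audience]; [PP across no tall experiment on my bright audience]; [PP on my bright audience]. Total: 6.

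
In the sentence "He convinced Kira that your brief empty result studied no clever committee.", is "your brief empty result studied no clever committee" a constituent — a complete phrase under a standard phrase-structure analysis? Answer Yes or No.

Yes

The sequence corresponds to a single S node — the clause "your brief empty result studied no clever committee".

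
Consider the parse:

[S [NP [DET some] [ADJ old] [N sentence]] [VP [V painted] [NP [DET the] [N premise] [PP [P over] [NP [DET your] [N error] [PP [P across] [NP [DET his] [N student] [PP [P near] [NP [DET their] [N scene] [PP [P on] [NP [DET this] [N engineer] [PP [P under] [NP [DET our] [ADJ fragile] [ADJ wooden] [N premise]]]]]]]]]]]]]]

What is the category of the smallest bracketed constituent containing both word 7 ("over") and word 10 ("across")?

PP

Both words fall inside [PP over your error across his student near their scene on this engineer under our fragile wooden premise] (words 7–23), and no smaller constituent contains them both. Label: PP.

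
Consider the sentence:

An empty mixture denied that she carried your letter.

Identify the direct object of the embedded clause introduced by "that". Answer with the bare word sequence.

The verb of the embedded clause introduced by "that" is "carried"; its direct object is the NP "your letter".

your letter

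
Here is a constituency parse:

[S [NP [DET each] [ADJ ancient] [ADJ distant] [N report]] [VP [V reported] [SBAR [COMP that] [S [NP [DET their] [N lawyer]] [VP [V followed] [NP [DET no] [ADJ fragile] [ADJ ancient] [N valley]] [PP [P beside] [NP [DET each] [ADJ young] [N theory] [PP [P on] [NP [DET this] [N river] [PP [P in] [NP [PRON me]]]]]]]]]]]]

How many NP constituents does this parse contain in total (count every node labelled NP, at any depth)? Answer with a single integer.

6

The NP constituents are: [NP each ancient distant report]; [NP their lawyer]; [NP no fragile ancient valley]; [NP each young theory on this river in me]; [NP this river in me]; [NP me]. Total: 6.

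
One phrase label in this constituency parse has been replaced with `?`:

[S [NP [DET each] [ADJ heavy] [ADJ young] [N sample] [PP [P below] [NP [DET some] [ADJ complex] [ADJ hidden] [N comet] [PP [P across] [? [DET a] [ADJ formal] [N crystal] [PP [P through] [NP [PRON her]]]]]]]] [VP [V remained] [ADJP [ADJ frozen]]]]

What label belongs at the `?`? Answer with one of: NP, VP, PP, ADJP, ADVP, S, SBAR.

The `?` node immediately contains: DET 'a', ADJ 'formal', N 'crystal', PP. That is the internal structure of a noun phrase, so the label is NP.

NP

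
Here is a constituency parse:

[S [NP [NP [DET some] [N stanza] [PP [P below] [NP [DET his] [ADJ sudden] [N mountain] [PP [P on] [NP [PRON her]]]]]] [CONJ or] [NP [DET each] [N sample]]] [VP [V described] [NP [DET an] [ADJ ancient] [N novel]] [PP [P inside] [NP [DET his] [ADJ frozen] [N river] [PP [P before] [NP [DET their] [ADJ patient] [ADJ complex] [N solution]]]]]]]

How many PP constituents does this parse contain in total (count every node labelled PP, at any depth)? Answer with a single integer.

4

Scanning left to right, an opening `[PP` appears at word positions 3, 7, 16, 20 — 4 in total.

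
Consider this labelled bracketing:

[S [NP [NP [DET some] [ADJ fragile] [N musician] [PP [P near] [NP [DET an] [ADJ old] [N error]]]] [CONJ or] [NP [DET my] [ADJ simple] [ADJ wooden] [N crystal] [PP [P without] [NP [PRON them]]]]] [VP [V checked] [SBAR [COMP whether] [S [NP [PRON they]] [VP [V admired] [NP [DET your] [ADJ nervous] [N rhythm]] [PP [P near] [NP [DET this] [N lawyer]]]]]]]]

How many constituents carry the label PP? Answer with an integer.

Scanning left to right, an opening `[PP` appears at word positions 4, 13, 22 — 3 in total.

3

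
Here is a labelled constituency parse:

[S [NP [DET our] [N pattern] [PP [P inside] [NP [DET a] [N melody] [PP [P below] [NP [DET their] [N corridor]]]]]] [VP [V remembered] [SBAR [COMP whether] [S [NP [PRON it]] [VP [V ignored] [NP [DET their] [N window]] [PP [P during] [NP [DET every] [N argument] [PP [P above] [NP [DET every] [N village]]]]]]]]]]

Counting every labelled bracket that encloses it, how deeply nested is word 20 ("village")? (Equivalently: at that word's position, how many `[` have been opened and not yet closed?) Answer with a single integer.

10

The word sits inside N, which is inside NP, inside PP, inside NP, inside PP, inside VP, inside S, inside SBAR, inside VP, inside S — 10 brackets in all.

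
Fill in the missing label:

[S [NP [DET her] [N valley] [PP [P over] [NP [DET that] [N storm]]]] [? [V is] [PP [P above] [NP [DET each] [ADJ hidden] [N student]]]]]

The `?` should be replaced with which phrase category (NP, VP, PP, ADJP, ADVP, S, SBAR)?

A constituent whose immediate children are V 'is', PP is a verb phrase: VP.

VP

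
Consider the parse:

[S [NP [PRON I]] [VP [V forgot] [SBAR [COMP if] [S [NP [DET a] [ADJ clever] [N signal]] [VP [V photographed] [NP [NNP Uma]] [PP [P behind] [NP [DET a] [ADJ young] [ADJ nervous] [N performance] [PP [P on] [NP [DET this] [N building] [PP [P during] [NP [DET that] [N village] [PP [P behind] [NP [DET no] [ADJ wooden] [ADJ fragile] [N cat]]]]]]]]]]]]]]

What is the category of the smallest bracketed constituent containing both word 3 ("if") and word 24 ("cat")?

SBAR

Word 3 lies under S → VP → SBAR → COMP; word 24 lies under S → VP → SBAR → S → VP → PP → NP → PP → NP → PP → NP → PP → NP → N. The lowest shared node is the SBAR.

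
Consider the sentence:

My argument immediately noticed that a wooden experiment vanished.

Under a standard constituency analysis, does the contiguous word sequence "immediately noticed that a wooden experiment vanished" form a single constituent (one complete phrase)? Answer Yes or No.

Yes

"immediately noticed that a wooden experiment vanished" is exactly the verb phrase [VP immediately noticed that a wooden experiment vanished], a complete constituent.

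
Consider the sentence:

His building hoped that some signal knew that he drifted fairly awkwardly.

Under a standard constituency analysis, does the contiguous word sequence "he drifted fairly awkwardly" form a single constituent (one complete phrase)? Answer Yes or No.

Yes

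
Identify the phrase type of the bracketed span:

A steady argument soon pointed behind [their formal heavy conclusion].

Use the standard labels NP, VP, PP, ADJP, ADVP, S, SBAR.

NP

The bracketed span "their formal heavy conclusion" is headed by "conclusion", making it a noun phrase (NP).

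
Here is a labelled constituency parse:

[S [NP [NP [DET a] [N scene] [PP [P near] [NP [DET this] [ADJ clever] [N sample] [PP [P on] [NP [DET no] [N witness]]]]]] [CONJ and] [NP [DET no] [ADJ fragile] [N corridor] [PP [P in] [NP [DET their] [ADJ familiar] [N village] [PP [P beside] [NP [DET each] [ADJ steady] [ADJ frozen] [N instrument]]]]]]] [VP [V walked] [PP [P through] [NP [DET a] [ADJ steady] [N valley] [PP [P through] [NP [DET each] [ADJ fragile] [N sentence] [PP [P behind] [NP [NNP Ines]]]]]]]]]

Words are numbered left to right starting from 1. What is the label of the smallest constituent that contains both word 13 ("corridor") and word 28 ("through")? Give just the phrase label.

S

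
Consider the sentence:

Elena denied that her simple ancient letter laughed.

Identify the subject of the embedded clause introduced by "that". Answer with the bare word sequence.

In the embedded clause introduced by "that" the verb is "laughed"; the NP preceding it, "her simple ancient letter", is the subject.

her simple ancient letter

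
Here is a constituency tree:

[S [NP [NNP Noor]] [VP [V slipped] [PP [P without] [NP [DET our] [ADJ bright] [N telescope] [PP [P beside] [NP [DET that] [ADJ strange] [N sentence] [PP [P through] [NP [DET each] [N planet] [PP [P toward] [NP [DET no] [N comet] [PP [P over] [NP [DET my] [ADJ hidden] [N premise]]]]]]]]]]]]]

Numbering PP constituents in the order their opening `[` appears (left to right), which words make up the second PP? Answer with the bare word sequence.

The PP opening brackets appear, in order, over: "without our bright telescope beside that strange sentence through each planet toward no comet over my hidden premise"; "beside that strange sentence through each planet toward no comet over my hidden premise"; "through each planet toward no comet over my hidden premise"; "toward no comet over my hidden premise"; "over my hidden premise". The second one spans "beside that strange sentence through each planet toward no comet over my hidden premise".

beside that strange sentence through each planet toward no comet over my hidden premise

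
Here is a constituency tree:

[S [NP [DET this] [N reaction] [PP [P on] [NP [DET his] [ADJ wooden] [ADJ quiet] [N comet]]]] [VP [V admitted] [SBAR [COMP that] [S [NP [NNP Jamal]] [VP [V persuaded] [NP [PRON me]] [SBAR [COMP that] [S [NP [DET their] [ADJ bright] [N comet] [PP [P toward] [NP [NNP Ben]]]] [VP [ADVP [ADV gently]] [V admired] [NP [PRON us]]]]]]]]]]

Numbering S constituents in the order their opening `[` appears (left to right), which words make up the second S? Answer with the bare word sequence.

Jamal persuaded me that their bright comet toward Ben gently admired us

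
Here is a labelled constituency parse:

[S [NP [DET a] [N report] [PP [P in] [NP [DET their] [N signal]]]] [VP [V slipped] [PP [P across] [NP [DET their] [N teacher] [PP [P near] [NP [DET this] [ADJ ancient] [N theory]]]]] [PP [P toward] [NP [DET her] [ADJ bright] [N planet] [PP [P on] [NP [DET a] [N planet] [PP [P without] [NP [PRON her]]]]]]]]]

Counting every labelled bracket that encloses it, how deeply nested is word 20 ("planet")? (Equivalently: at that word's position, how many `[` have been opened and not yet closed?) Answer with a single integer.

7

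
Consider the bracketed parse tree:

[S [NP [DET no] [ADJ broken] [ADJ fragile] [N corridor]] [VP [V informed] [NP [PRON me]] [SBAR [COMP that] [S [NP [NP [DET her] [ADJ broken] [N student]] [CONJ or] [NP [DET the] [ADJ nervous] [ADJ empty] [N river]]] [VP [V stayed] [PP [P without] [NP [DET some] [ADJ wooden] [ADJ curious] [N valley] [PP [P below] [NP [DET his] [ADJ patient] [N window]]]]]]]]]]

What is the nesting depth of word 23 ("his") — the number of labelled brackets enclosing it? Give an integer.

The word sits inside DET, which is inside NP, inside PP, inside NP, inside PP, inside VP, inside S, inside SBAR, inside VP, inside S — 10 brackets in all.

10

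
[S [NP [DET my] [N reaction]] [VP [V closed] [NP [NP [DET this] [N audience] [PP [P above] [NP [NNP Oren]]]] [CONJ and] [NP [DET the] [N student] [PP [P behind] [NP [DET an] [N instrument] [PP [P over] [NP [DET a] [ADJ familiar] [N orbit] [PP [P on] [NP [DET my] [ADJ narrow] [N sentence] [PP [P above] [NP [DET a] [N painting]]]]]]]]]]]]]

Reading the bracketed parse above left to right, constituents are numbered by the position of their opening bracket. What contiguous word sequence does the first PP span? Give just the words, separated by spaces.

above Oren

In left-to-right order the PP constituents are "above Oren"; "behind an instrument over a familiar orbit on my narrow sentence above a painting"; "over a familiar orbit on my narrow sentence above a painting"; "on my narrow sentence above a painting"; "above a painting". Number 1 is "above Oren".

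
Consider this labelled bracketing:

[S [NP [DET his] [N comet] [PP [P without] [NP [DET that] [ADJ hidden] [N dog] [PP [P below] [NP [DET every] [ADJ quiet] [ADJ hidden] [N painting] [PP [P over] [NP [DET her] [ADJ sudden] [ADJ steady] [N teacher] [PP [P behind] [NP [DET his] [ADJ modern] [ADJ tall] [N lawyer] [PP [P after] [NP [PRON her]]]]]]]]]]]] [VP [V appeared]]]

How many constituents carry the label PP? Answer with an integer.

5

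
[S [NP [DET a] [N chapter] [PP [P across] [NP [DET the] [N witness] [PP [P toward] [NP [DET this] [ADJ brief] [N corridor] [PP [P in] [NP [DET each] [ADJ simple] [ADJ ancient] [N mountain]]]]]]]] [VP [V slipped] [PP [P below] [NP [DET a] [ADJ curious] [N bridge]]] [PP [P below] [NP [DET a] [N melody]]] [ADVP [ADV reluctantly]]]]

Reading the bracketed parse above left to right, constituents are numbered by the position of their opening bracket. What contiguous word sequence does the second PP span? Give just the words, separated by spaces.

toward this brief corridor in each simple ancient mountain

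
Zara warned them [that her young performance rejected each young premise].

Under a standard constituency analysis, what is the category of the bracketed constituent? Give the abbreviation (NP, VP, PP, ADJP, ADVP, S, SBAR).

SBAR

The span is built around the complementizer "that" — a subordinate clause (SBAR).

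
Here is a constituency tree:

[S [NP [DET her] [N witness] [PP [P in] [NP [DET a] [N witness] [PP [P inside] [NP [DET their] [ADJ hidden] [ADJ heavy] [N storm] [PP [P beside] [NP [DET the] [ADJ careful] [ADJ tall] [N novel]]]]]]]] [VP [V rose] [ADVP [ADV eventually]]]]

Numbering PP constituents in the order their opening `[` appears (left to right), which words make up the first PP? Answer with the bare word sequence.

The PP opening brackets appear, in order, over: "in a witness inside their hidden heavy storm beside the careful tall novel"; "inside their hidden heavy storm beside the careful tall novel"; "beside the careful tall novel". The first one spans "in a witness inside their hidden heavy storm beside the careful tall novel".

in a witness inside their hidden heavy storm beside the careful tall novel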